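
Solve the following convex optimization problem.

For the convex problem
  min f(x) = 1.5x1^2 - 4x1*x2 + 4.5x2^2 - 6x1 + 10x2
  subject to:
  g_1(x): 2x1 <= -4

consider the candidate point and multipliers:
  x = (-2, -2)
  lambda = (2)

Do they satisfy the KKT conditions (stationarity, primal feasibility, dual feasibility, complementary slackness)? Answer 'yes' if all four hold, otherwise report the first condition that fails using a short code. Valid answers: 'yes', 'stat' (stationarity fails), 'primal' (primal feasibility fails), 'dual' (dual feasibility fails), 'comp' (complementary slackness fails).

Gradient of f: grad f(x) = Q x + c = (-4, 0)
Constraint values g_i(x) = a_i^T x - b_i:
  g_1((-2, -2)) = 0
Stationarity residual: grad f(x) + sum_i lambda_i a_i = (0, 0)
  -> stationarity OK
Primal feasibility (all g_i <= 0): OK
Dual feasibility (all lambda_i >= 0): OK
Complementary slackness (lambda_i * g_i(x) = 0 for all i): OK

Verdict: yes, KKT holds.

yes


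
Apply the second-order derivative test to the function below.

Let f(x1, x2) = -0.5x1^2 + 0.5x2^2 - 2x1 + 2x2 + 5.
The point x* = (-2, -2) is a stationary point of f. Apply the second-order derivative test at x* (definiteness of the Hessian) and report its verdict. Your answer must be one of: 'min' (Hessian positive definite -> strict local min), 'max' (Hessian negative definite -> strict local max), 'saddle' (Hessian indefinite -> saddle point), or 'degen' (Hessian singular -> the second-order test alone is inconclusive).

Compute the Hessian H = grad^2 f:
  H = [[-1, 0], [0, 1]]
Verify stationarity: grad f(x*) = H x* + g = (0, 0).
Eigenvalues of H: -1, 1.
Eigenvalues have mixed signs, so H is indefinite -> x* is a saddle point.

saddle


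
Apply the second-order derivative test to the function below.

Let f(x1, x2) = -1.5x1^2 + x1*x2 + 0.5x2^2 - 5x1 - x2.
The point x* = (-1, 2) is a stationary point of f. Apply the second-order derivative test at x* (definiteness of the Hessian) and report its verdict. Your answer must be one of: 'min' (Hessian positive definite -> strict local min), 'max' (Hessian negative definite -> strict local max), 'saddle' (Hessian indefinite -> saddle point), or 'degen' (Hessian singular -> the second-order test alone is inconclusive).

Compute the Hessian H = grad^2 f:
  H = [[-3, 1], [1, 1]]
Verify stationarity: grad f(x*) = H x* + g = (0, 0).
Eigenvalues of H: -3.2361, 1.2361.
Eigenvalues have mixed signs, so H is indefinite -> x* is a saddle point.

saddle


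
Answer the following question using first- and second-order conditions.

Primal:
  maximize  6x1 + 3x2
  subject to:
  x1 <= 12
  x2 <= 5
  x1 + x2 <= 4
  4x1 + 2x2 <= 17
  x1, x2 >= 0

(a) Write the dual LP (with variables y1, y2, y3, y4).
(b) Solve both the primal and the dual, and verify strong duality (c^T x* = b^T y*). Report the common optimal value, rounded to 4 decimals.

The standard primal-dual pair for 'max c^T x s.t. A x <= b, x >= 0' is:
  Dual:  min b^T y  s.t.  A^T y >= c,  y >= 0.

So the dual LP is:
  minimize  12y1 + 5y2 + 4y3 + 17y4
  subject to:
    y1 + y3 + 4y4 >= 6
    y2 + y3 + 2y4 >= 3
    y1, y2, y3, y4 >= 0

Solving the primal: x* = (4, 0).
  primal value c^T x* = 24.
Solving the dual: y* = (0, 0, 6, 0).
  dual value b^T y* = 24.
Strong duality: c^T x* = b^T y*. Confirmed.

24


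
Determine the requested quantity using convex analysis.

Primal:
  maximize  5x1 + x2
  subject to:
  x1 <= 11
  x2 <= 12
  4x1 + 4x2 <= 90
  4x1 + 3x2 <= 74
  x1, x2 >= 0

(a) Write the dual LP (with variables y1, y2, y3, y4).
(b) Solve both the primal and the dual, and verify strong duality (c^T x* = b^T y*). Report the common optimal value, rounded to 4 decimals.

The standard primal-dual pair for 'max c^T x s.t. A x <= b, x >= 0' is:
  Dual:  min b^T y  s.t.  A^T y >= c,  y >= 0.

So the dual LP is:
  minimize  11y1 + 12y2 + 90y3 + 74y4
  subject to:
    y1 + 4y3 + 4y4 >= 5
    y2 + 4y3 + 3y4 >= 1
    y1, y2, y3, y4 >= 0

Solving the primal: x* = (11, 10).
  primal value c^T x* = 65.
Solving the dual: y* = (3.6667, 0, 0, 0.3333).
  dual value b^T y* = 65.
Strong duality: c^T x* = b^T y*. Confirmed.

65


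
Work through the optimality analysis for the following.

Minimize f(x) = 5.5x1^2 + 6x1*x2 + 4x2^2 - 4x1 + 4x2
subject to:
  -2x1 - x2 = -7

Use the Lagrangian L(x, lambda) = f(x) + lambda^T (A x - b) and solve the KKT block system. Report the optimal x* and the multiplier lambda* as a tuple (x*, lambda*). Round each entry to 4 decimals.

Form the Lagrangian:
  L(x, lambda) = (1/2) x^T Q x + c^T x + lambda^T (A x - b)
Stationarity (grad_x L = 0): Q x + c + A^T lambda = 0.
Primal feasibility: A x = b.

This gives the KKT block system:
  [ Q   A^T ] [ x     ]   [-c ]
  [ A    0  ] [ lambda ] = [ b ]

Solving the linear system:
  x*      = (4.3158, -1.6316)
  lambda* = (16.8421)
  f(x*)   = 47.0526

x* = (4.3158, -1.6316), lambda* = (16.8421)


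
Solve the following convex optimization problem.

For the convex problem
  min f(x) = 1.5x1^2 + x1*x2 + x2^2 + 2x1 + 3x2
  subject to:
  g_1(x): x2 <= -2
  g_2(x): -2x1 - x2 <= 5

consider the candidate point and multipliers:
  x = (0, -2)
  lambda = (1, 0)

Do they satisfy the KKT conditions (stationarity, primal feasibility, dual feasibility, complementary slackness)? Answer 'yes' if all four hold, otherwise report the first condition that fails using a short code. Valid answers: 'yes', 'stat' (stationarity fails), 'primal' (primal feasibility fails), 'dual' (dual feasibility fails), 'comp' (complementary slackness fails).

Gradient of f: grad f(x) = Q x + c = (0, -1)
Constraint values g_i(x) = a_i^T x - b_i:
  g_1((0, -2)) = 0
  g_2((0, -2)) = -3
Stationarity residual: grad f(x) + sum_i lambda_i a_i = (0, 0)
  -> stationarity OK
Primal feasibility (all g_i <= 0): OK
Dual feasibility (all lambda_i >= 0): OK
Complementary slackness (lambda_i * g_i(x) = 0 for all i): OK

Verdict: yes, KKT holds.

yes


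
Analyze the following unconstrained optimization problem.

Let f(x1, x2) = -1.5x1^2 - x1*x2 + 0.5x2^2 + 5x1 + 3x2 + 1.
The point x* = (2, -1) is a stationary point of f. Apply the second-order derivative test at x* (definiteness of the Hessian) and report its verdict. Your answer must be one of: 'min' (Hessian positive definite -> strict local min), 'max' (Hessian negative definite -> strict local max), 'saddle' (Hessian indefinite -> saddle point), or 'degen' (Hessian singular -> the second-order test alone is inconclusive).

Compute the Hessian H = grad^2 f:
  H = [[-3, -1], [-1, 1]]
Verify stationarity: grad f(x*) = H x* + g = (0, 0).
Eigenvalues of H: -3.2361, 1.2361.
Eigenvalues have mixed signs, so H is indefinite -> x* is a saddle point.

saddle


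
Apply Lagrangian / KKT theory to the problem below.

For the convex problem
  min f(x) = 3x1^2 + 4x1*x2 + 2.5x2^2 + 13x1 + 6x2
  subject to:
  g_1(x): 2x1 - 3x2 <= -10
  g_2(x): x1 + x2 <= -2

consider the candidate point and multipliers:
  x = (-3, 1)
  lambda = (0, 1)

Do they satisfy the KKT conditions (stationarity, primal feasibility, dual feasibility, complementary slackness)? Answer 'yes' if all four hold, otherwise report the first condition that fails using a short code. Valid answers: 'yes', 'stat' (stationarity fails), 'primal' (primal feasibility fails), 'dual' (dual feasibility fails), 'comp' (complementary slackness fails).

Gradient of f: grad f(x) = Q x + c = (-1, -1)
Constraint values g_i(x) = a_i^T x - b_i:
  g_1((-3, 1)) = 1
  g_2((-3, 1)) = 0
Stationarity residual: grad f(x) + sum_i lambda_i a_i = (0, 0)
  -> stationarity OK
Primal feasibility (all g_i <= 0): FAILS
Dual feasibility (all lambda_i >= 0): OK
Complementary slackness (lambda_i * g_i(x) = 0 for all i): OK

Verdict: the first failing condition is primal_feasibility -> primal.

primal


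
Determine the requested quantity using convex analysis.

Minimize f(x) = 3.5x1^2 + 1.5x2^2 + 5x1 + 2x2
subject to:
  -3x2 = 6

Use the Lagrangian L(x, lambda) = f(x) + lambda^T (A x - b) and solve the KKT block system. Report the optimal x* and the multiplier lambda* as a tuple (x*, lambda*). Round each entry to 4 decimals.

Form the Lagrangian:
  L(x, lambda) = (1/2) x^T Q x + c^T x + lambda^T (A x - b)
Stationarity (grad_x L = 0): Q x + c + A^T lambda = 0.
Primal feasibility: A x = b.

This gives the KKT block system:
  [ Q   A^T ] [ x     ]   [-c ]
  [ A    0  ] [ lambda ] = [ b ]

Solving the linear system:
  x*      = (-0.7143, -2)
  lambda* = (-1.3333)
  f(x*)   = 0.2143

x* = (-0.7143, -2), lambda* = (-1.3333)


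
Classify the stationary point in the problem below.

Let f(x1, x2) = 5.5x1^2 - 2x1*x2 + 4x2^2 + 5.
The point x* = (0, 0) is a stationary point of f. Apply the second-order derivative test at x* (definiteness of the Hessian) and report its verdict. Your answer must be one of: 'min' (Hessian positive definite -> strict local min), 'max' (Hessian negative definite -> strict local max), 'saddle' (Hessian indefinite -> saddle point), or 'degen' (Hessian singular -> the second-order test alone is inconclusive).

Compute the Hessian H = grad^2 f:
  H = [[11, -2], [-2, 8]]
Verify stationarity: grad f(x*) = H x* + g = (0, 0).
Eigenvalues of H: 7, 12.
Both eigenvalues > 0, so H is positive definite -> x* is a strict local min.

min


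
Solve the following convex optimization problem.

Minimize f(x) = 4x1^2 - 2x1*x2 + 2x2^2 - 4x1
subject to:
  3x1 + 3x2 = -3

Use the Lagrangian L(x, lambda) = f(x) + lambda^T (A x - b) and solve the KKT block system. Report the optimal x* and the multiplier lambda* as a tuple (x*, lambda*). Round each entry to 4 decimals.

Form the Lagrangian:
  L(x, lambda) = (1/2) x^T Q x + c^T x + lambda^T (A x - b)
Stationarity (grad_x L = 0): Q x + c + A^T lambda = 0.
Primal feasibility: A x = b.

This gives the KKT block system:
  [ Q   A^T ] [ x     ]   [-c ]
  [ A    0  ] [ lambda ] = [ b ]

Solving the linear system:
  x*      = (-0.125, -0.875)
  lambda* = (1.0833)
  f(x*)   = 1.875

x* = (-0.125, -0.875), lambda* = (1.0833)


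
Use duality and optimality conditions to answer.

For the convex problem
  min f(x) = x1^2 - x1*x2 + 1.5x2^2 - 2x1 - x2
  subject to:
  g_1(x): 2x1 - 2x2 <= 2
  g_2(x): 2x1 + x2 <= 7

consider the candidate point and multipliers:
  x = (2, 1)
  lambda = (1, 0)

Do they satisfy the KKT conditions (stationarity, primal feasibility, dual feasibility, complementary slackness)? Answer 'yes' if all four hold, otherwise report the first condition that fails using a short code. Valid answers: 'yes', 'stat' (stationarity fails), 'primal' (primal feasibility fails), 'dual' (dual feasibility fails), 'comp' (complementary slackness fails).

Gradient of f: grad f(x) = Q x + c = (1, 0)
Constraint values g_i(x) = a_i^T x - b_i:
  g_1((2, 1)) = 0
  g_2((2, 1)) = -2
Stationarity residual: grad f(x) + sum_i lambda_i a_i = (3, -2)
  -> stationarity FAILS
Primal feasibility (all g_i <= 0): OK
Dual feasibility (all lambda_i >= 0): OK
Complementary slackness (lambda_i * g_i(x) = 0 for all i): OK

Verdict: the first failing condition is stationarity -> stat.

stat


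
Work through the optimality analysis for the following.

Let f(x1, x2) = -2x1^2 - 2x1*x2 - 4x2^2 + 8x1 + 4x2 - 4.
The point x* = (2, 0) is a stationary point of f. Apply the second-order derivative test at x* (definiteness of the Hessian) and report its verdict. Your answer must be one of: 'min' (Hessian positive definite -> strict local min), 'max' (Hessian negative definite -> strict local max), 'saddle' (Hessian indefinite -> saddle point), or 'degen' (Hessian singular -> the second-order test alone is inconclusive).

Compute the Hessian H = grad^2 f:
  H = [[-4, -2], [-2, -8]]
Verify stationarity: grad f(x*) = H x* + g = (0, 0).
Eigenvalues of H: -8.8284, -3.1716.
Both eigenvalues < 0, so H is negative definite -> x* is a strict local max.

max


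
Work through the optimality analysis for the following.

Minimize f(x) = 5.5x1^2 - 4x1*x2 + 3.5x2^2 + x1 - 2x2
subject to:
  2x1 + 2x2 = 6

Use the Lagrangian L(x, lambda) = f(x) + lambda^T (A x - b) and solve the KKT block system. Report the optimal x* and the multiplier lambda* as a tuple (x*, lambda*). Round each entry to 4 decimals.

Form the Lagrangian:
  L(x, lambda) = (1/2) x^T Q x + c^T x + lambda^T (A x - b)
Stationarity (grad_x L = 0): Q x + c + A^T lambda = 0.
Primal feasibility: A x = b.

This gives the KKT block system:
  [ Q   A^T ] [ x     ]   [-c ]
  [ A    0  ] [ lambda ] = [ b ]

Solving the linear system:
  x*      = (1.1538, 1.8462)
  lambda* = (-3.1538)
  f(x*)   = 8.1923

x* = (1.1538, 1.8462), lambda* = (-3.1538)


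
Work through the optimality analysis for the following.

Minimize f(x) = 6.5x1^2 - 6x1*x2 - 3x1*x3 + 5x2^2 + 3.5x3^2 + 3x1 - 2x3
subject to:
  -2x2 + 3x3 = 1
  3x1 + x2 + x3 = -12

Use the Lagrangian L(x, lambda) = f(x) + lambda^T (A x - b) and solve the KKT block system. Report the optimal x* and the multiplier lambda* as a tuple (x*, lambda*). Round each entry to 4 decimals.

Form the Lagrangian:
  L(x, lambda) = (1/2) x^T Q x + c^T x + lambda^T (A x - b)
Stationarity (grad_x L = 0): Q x + c + A^T lambda = 0.
Primal feasibility: A x = b.

This gives the KKT block system:
  [ Q   A^T ] [ x     ]   [-c ]
  [ A    0  ] [ lambda ] = [ b ]

Solving the linear system:
  x*      = (-2.7935, -2.3716, -1.2477)
  lambda* = (-0.9203, 5.1144)
  f(x*)   = 28.2038

x* = (-2.7935, -2.3716, -1.2477), lambda* = (-0.9203, 5.1144)


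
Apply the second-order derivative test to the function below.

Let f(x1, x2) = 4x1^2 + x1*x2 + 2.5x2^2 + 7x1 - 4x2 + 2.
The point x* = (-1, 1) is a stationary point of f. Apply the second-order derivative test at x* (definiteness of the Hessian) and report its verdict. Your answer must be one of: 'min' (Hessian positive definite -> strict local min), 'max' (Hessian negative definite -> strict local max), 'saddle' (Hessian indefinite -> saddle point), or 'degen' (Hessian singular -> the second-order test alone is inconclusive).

Compute the Hessian H = grad^2 f:
  H = [[8, 1], [1, 5]]
Verify stationarity: grad f(x*) = H x* + g = (0, 0).
Eigenvalues of H: 4.6972, 8.3028.
Both eigenvalues > 0, so H is positive definite -> x* is a strict local min.

min


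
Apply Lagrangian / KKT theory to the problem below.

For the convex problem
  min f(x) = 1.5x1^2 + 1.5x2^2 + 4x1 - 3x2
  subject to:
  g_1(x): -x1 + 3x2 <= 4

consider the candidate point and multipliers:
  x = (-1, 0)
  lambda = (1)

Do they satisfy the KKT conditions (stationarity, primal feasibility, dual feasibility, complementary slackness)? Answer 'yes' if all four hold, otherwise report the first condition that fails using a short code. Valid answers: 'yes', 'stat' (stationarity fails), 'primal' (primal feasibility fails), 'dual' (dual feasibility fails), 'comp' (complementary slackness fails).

Gradient of f: grad f(x) = Q x + c = (1, -3)
Constraint values g_i(x) = a_i^T x - b_i:
  g_1((-1, 0)) = -3
Stationarity residual: grad f(x) + sum_i lambda_i a_i = (0, 0)
  -> stationarity OK
Primal feasibility (all g_i <= 0): OK
Dual feasibility (all lambda_i >= 0): OK
Complementary slackness (lambda_i * g_i(x) = 0 for all i): FAILS

Verdict: the first failing condition is complementary_slackness -> comp.

comp


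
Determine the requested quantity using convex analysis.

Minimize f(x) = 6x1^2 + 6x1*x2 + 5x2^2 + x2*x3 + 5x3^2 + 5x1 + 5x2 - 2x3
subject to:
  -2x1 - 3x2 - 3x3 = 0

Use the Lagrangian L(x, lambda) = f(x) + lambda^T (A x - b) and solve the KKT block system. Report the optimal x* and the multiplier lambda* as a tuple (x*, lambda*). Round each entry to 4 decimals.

Form the Lagrangian:
  L(x, lambda) = (1/2) x^T Q x + c^T x + lambda^T (A x - b)
Stationarity (grad_x L = 0): Q x + c + A^T lambda = 0.
Primal feasibility: A x = b.

This gives the KKT block system:
  [ Q   A^T ] [ x     ]   [-c ]
  [ A    0  ] [ lambda ] = [ b ]

Solving the linear system:
  x*      = (-0.1974, -0.2573, 0.3889)
  lambda* = (0.5439)
  f(x*)   = -1.5256

x* = (-0.1974, -0.2573, 0.3889), lambda* = (0.5439)


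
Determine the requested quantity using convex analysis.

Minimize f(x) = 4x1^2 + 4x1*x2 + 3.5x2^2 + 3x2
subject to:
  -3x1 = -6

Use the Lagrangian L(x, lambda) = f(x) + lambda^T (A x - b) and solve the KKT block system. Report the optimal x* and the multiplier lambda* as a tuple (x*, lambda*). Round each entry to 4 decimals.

Form the Lagrangian:
  L(x, lambda) = (1/2) x^T Q x + c^T x + lambda^T (A x - b)
Stationarity (grad_x L = 0): Q x + c + A^T lambda = 0.
Primal feasibility: A x = b.

This gives the KKT block system:
  [ Q   A^T ] [ x     ]   [-c ]
  [ A    0  ] [ lambda ] = [ b ]

Solving the linear system:
  x*      = (2, -1.5714)
  lambda* = (3.2381)
  f(x*)   = 7.3571

x* = (2, -1.5714), lambda* = (3.2381)


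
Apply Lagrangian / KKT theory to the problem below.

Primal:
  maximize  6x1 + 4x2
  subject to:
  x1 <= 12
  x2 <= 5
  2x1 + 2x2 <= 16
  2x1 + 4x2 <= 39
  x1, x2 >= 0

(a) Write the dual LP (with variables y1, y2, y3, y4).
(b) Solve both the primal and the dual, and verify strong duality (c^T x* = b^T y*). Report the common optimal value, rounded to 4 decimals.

The standard primal-dual pair for 'max c^T x s.t. A x <= b, x >= 0' is:
  Dual:  min b^T y  s.t.  A^T y >= c,  y >= 0.

So the dual LP is:
  minimize  12y1 + 5y2 + 16y3 + 39y4
  subject to:
    y1 + 2y3 + 2y4 >= 6
    y2 + 2y3 + 4y4 >= 4
    y1, y2, y3, y4 >= 0

Solving the primal: x* = (8, 0).
  primal value c^T x* = 48.
Solving the dual: y* = (0, 0, 3, 0).
  dual value b^T y* = 48.
Strong duality: c^T x* = b^T y*. Confirmed.

48


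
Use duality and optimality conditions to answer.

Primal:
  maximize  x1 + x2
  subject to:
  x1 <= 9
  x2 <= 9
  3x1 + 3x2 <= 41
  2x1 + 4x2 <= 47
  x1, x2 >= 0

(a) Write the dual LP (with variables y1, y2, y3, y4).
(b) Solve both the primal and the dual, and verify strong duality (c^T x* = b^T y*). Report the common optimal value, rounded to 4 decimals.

The standard primal-dual pair for 'max c^T x s.t. A x <= b, x >= 0' is:
  Dual:  min b^T y  s.t.  A^T y >= c,  y >= 0.

So the dual LP is:
  minimize  9y1 + 9y2 + 41y3 + 47y4
  subject to:
    y1 + 3y3 + 2y4 >= 1
    y2 + 3y3 + 4y4 >= 1
    y1, y2, y3, y4 >= 0

Solving the primal: x* = (9, 4.6667).
  primal value c^T x* = 13.6667.
Solving the dual: y* = (0, 0, 0.3333, 0).
  dual value b^T y* = 13.6667.
Strong duality: c^T x* = b^T y*. Confirmed.

13.6667


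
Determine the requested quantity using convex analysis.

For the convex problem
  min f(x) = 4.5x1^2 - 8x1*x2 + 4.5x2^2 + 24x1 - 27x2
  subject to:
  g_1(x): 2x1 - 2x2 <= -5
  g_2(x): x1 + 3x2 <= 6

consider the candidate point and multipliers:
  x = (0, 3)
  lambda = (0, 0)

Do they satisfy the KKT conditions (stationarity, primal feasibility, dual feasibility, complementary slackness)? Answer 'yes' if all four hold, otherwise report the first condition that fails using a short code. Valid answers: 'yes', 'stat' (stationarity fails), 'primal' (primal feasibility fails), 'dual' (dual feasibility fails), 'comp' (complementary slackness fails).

Gradient of f: grad f(x) = Q x + c = (0, 0)
Constraint values g_i(x) = a_i^T x - b_i:
  g_1((0, 3)) = -1
  g_2((0, 3)) = 3
Stationarity residual: grad f(x) + sum_i lambda_i a_i = (0, 0)
  -> stationarity OK
Primal feasibility (all g_i <= 0): FAILS
Dual feasibility (all lambda_i >= 0): OK
Complementary slackness (lambda_i * g_i(x) = 0 for all i): OK

Verdict: the first failing condition is primal_feasibility -> primal.

primal


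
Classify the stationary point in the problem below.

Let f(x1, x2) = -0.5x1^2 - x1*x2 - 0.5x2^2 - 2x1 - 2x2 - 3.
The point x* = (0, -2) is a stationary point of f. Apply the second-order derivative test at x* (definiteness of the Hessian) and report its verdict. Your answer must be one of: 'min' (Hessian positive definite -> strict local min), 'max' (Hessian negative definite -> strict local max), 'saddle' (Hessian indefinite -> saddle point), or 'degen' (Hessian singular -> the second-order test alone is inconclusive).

Compute the Hessian H = grad^2 f:
  H = [[-1, -1], [-1, -1]]
Verify stationarity: grad f(x*) = H x* + g = (0, 0).
Eigenvalues of H: -2, 0.
H has a zero eigenvalue (singular; negative semidefinite but not definite), so H is neither positive definite, negative definite, nor indefinite. The second-order test alone is inconclusive -> degen.
(Indeed, f is constant along the null direction of H through x*, so x* is not a strict local extremum.)

degen


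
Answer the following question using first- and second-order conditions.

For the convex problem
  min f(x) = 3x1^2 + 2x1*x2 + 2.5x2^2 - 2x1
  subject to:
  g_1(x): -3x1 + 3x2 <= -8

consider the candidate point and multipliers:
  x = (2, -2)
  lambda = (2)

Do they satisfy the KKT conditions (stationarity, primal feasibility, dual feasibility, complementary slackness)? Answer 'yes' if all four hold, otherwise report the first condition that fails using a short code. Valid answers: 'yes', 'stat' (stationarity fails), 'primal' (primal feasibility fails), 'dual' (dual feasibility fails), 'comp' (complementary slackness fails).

Gradient of f: grad f(x) = Q x + c = (6, -6)
Constraint values g_i(x) = a_i^T x - b_i:
  g_1((2, -2)) = -4
Stationarity residual: grad f(x) + sum_i lambda_i a_i = (0, 0)
  -> stationarity OK
Primal feasibility (all g_i <= 0): OK
Dual feasibility (all lambda_i >= 0): OK
Complementary slackness (lambda_i * g_i(x) = 0 for all i): FAILS

Verdict: the first failing condition is complementary_slackness -> comp.

comp


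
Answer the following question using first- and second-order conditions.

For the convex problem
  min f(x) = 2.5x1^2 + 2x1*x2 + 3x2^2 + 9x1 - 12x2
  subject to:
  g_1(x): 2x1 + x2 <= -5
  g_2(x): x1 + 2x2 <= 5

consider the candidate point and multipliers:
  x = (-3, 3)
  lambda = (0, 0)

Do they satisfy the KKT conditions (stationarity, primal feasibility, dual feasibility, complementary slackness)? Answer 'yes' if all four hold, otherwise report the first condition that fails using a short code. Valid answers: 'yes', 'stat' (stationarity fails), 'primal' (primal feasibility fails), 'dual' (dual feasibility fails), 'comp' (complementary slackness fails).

Gradient of f: grad f(x) = Q x + c = (0, 0)
Constraint values g_i(x) = a_i^T x - b_i:
  g_1((-3, 3)) = 2
  g_2((-3, 3)) = -2
Stationarity residual: grad f(x) + sum_i lambda_i a_i = (0, 0)
  -> stationarity OK
Primal feasibility (all g_i <= 0): FAILS
Dual feasibility (all lambda_i >= 0): OK
Complementary slackness (lambda_i * g_i(x) = 0 for all i): OK

Verdict: the first failing condition is primal_feasibility -> primal.

primal


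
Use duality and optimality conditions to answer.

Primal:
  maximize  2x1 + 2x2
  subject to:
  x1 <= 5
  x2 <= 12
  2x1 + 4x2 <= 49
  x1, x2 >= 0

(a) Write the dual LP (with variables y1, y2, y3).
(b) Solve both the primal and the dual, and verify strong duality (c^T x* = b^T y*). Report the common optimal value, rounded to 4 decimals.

The standard primal-dual pair for 'max c^T x s.t. A x <= b, x >= 0' is:
  Dual:  min b^T y  s.t.  A^T y >= c,  y >= 0.

So the dual LP is:
  minimize  5y1 + 12y2 + 49y3
  subject to:
    y1 + 2y3 >= 2
    y2 + 4y3 >= 2
    y1, y2, y3 >= 0

Solving the primal: x* = (5, 9.75).
  primal value c^T x* = 29.5.
Solving the dual: y* = (1, 0, 0.5).
  dual value b^T y* = 29.5.
Strong duality: c^T x* = b^T y*. Confirmed.

29.5


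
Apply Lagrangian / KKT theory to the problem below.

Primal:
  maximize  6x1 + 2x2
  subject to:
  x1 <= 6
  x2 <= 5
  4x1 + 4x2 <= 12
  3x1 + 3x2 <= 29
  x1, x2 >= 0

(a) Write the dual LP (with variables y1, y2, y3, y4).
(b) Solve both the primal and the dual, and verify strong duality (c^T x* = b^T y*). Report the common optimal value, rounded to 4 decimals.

The standard primal-dual pair for 'max c^T x s.t. A x <= b, x >= 0' is:
  Dual:  min b^T y  s.t.  A^T y >= c,  y >= 0.

So the dual LP is:
  minimize  6y1 + 5y2 + 12y3 + 29y4
  subject to:
    y1 + 4y3 + 3y4 >= 6
    y2 + 4y3 + 3y4 >= 2
    y1, y2, y3, y4 >= 0

Solving the primal: x* = (3, 0).
  primal value c^T x* = 18.
Solving the dual: y* = (0, 0, 1.5, 0).
  dual value b^T y* = 18.
Strong duality: c^T x* = b^T y*. Confirmed.

18


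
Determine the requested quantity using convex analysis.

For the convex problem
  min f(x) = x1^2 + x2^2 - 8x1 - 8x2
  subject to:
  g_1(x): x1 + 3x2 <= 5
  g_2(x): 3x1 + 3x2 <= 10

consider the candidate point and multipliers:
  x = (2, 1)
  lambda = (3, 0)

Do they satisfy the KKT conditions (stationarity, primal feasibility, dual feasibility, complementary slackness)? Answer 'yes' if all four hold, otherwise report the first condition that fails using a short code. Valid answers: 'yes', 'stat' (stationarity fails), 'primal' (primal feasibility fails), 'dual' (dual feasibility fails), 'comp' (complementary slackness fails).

Gradient of f: grad f(x) = Q x + c = (-4, -6)
Constraint values g_i(x) = a_i^T x - b_i:
  g_1((2, 1)) = 0
  g_2((2, 1)) = -1
Stationarity residual: grad f(x) + sum_i lambda_i a_i = (-1, 3)
  -> stationarity FAILS
Primal feasibility (all g_i <= 0): OK
Dual feasibility (all lambda_i >= 0): OK
Complementary slackness (lambda_i * g_i(x) = 0 for all i): OK

Verdict: the first failing condition is stationarity -> stat.

stat


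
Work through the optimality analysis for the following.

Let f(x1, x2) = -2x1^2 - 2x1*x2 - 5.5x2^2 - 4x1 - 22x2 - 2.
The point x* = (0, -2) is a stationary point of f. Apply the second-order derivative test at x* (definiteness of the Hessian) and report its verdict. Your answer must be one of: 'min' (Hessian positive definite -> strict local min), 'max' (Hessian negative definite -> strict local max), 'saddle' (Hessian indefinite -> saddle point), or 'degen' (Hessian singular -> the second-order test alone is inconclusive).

Compute the Hessian H = grad^2 f:
  H = [[-4, -2], [-2, -11]]
Verify stationarity: grad f(x*) = H x* + g = (0, 0).
Eigenvalues of H: -11.5311, -3.4689.
Both eigenvalues < 0, so H is negative definite -> x* is a strict local max.

max


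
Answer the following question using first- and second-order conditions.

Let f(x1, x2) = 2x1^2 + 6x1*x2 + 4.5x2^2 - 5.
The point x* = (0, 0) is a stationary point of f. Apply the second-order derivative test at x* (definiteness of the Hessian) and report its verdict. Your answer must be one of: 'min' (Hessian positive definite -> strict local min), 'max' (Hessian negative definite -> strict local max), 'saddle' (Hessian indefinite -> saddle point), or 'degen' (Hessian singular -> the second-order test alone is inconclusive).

Compute the Hessian H = grad^2 f:
  H = [[4, 6], [6, 9]]
Verify stationarity: grad f(x*) = H x* + g = (0, 0).
Eigenvalues of H: 0, 13.
H has a zero eigenvalue (singular; positive semidefinite but not definite), so H is neither positive definite, negative definite, nor indefinite. The second-order test alone is inconclusive -> degen.
(Indeed, f is constant along the null direction of H through x*, so x* is not a strict local extremum.)

degen


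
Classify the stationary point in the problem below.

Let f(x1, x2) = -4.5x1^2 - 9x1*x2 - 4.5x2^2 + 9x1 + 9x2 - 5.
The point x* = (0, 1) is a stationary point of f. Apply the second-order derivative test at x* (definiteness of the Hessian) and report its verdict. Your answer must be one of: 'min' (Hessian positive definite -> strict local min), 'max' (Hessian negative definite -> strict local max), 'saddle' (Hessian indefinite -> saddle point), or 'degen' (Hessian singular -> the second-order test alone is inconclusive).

Compute the Hessian H = grad^2 f:
  H = [[-9, -9], [-9, -9]]
Verify stationarity: grad f(x*) = H x* + g = (0, 0).
Eigenvalues of H: -18, 0.
H has a zero eigenvalue (singular; negative semidefinite but not definite), so H is neither positive definite, negative definite, nor indefinite. The second-order test alone is inconclusive -> degen.
(Indeed, f is constant along the null direction of H through x*, so x* is not a strict local extremum.)

degen


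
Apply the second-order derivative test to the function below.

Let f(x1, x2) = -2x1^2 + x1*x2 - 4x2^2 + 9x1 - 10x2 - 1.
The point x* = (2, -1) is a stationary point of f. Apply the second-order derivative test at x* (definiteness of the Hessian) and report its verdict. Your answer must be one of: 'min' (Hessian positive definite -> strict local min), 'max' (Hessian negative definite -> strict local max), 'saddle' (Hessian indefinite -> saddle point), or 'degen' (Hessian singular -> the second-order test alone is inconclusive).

Compute the Hessian H = grad^2 f:
  H = [[-4, 1], [1, -8]]
Verify stationarity: grad f(x*) = H x* + g = (0, 0).
Eigenvalues of H: -8.2361, -3.7639.
Both eigenvalues < 0, so H is negative definite -> x* is a strict local max.

max


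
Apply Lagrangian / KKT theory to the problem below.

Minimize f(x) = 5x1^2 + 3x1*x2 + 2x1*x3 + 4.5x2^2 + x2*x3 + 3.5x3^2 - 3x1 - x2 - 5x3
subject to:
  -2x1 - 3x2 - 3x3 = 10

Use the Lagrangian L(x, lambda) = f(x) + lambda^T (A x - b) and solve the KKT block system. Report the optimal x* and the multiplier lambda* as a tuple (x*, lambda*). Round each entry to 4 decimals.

Form the Lagrangian:
  L(x, lambda) = (1/2) x^T Q x + c^T x + lambda^T (A x - b)
Stationarity (grad_x L = 0): Q x + c + A^T lambda = 0.
Primal feasibility: A x = b.

This gives the KKT block system:
  [ Q   A^T ] [ x     ]   [-c ]
  [ A    0  ] [ lambda ] = [ b ]

Solving the linear system:
  x*      = (-0.0752, -1.6874, -1.5958)
  lambda* = (-6.0027)
  f(x*)   = 34.9597

x* = (-0.0752, -1.6874, -1.5958), lambda* = (-6.0027)


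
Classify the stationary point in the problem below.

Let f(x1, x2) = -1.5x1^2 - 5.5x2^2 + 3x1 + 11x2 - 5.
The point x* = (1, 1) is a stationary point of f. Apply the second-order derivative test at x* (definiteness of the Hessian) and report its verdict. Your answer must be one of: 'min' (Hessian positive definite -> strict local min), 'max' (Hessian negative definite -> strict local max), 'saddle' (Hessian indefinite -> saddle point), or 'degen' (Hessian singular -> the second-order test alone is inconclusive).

Compute the Hessian H = grad^2 f:
  H = [[-3, 0], [0, -11]]
Verify stationarity: grad f(x*) = H x* + g = (0, 0).
Eigenvalues of H: -11, -3.
Both eigenvalues < 0, so H is negative definite -> x* is a strict local max.

max


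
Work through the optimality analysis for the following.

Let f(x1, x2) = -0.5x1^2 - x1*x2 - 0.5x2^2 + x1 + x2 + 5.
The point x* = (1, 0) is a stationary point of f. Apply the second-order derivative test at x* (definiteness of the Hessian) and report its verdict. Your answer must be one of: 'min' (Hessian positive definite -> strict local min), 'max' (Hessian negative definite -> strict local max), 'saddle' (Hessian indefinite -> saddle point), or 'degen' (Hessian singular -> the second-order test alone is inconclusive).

Compute the Hessian H = grad^2 f:
  H = [[-1, -1], [-1, -1]]
Verify stationarity: grad f(x*) = H x* + g = (0, 0).
Eigenvalues of H: -2, 0.
H has a zero eigenvalue (singular; negative semidefinite but not definite), so H is neither positive definite, negative definite, nor indefinite. The second-order test alone is inconclusive -> degen.
(Indeed, f is constant along the null direction of H through x*, so x* is not a strict local extremum.)

degen


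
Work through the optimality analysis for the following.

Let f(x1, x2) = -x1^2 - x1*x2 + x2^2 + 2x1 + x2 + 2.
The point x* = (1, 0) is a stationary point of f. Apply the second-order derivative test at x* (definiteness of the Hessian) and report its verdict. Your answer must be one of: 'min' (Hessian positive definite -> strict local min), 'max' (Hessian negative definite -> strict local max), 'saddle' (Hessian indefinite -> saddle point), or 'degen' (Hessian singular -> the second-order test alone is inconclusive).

Compute the Hessian H = grad^2 f:
  H = [[-2, -1], [-1, 2]]
Verify stationarity: grad f(x*) = H x* + g = (0, 0).
Eigenvalues of H: -2.2361, 2.2361.
Eigenvalues have mixed signs, so H is indefinite -> x* is a saddle point.

saddle


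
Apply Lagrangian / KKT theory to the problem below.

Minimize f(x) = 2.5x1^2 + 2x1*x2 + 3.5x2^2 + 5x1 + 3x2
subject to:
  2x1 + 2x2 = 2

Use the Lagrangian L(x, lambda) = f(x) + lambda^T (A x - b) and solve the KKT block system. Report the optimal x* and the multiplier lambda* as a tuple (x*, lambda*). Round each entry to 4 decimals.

Form the Lagrangian:
  L(x, lambda) = (1/2) x^T Q x + c^T x + lambda^T (A x - b)
Stationarity (grad_x L = 0): Q x + c + A^T lambda = 0.
Primal feasibility: A x = b.

This gives the KKT block system:
  [ Q   A^T ] [ x     ]   [-c ]
  [ A    0  ] [ lambda ] = [ b ]

Solving the linear system:
  x*      = (0.375, 0.625)
  lambda* = (-4.0625)
  f(x*)   = 5.9375

x* = (0.375, 0.625), lambda* = (-4.0625)


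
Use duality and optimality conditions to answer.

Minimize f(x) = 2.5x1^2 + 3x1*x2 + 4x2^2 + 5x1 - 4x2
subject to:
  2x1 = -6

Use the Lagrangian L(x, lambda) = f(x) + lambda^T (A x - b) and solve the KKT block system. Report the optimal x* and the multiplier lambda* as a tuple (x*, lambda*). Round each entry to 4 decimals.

Form the Lagrangian:
  L(x, lambda) = (1/2) x^T Q x + c^T x + lambda^T (A x - b)
Stationarity (grad_x L = 0): Q x + c + A^T lambda = 0.
Primal feasibility: A x = b.

This gives the KKT block system:
  [ Q   A^T ] [ x     ]   [-c ]
  [ A    0  ] [ lambda ] = [ b ]

Solving the linear system:
  x*      = (-3, 1.625)
  lambda* = (2.5625)
  f(x*)   = -3.0625

x* = (-3, 1.625), lambda* = (2.5625)


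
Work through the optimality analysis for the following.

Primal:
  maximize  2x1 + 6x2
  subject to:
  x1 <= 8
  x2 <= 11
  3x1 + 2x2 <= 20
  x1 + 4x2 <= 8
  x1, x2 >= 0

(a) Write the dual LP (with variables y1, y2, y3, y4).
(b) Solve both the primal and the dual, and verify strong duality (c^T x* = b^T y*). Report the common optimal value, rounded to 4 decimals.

The standard primal-dual pair for 'max c^T x s.t. A x <= b, x >= 0' is:
  Dual:  min b^T y  s.t.  A^T y >= c,  y >= 0.

So the dual LP is:
  minimize  8y1 + 11y2 + 20y3 + 8y4
  subject to:
    y1 + 3y3 + y4 >= 2
    y2 + 2y3 + 4y4 >= 6
    y1, y2, y3, y4 >= 0

Solving the primal: x* = (6.4, 0.4).
  primal value c^T x* = 15.2.
Solving the dual: y* = (0, 0, 0.2, 1.4).
  dual value b^T y* = 15.2.
Strong duality: c^T x* = b^T y*. Confirmed.

15.2


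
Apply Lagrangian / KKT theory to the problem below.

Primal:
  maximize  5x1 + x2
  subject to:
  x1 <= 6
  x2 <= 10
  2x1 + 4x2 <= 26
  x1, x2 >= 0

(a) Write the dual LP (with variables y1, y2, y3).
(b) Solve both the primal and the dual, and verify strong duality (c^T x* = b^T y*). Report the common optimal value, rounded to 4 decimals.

The standard primal-dual pair for 'max c^T x s.t. A x <= b, x >= 0' is:
  Dual:  min b^T y  s.t.  A^T y >= c,  y >= 0.

So the dual LP is:
  minimize  6y1 + 10y2 + 26y3
  subject to:
    y1 + 2y3 >= 5
    y2 + 4y3 >= 1
    y1, y2, y3 >= 0

Solving the primal: x* = (6, 3.5).
  primal value c^T x* = 33.5.
Solving the dual: y* = (4.5, 0, 0.25).
  dual value b^T y* = 33.5.
Strong duality: c^T x* = b^T y*. Confirmed.

33.5


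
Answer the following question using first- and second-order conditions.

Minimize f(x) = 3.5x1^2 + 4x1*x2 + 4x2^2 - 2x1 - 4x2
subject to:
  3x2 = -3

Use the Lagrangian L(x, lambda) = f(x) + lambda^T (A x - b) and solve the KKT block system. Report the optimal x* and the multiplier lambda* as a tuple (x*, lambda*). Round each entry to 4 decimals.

Form the Lagrangian:
  L(x, lambda) = (1/2) x^T Q x + c^T x + lambda^T (A x - b)
Stationarity (grad_x L = 0): Q x + c + A^T lambda = 0.
Primal feasibility: A x = b.

This gives the KKT block system:
  [ Q   A^T ] [ x     ]   [-c ]
  [ A    0  ] [ lambda ] = [ b ]

Solving the linear system:
  x*      = (0.8571, -1)
  lambda* = (2.8571)
  f(x*)   = 5.4286

x* = (0.8571, -1), lambda* = (2.8571)


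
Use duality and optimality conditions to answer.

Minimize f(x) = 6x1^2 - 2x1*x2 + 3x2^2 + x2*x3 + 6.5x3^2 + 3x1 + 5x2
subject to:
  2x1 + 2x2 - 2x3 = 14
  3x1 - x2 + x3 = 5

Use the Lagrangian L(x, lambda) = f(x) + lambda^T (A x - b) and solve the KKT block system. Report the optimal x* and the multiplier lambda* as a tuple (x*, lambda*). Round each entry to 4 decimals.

Form the Lagrangian:
  L(x, lambda) = (1/2) x^T Q x + c^T x + lambda^T (A x - b)
Stationarity (grad_x L = 0): Q x + c + A^T lambda = 0.
Primal feasibility: A x = b.

This gives the KKT block system:
  [ Q   A^T ] [ x     ]   [-c ]
  [ A    0  ] [ lambda ] = [ b ]

Solving the linear system:
  x*      = (3, 2.7143, -1.2857)
  lambda* = (-9.4464, -4.8929)
  f(x*)   = 89.6429

x* = (3, 2.7143, -1.2857), lambda* = (-9.4464, -4.8929)


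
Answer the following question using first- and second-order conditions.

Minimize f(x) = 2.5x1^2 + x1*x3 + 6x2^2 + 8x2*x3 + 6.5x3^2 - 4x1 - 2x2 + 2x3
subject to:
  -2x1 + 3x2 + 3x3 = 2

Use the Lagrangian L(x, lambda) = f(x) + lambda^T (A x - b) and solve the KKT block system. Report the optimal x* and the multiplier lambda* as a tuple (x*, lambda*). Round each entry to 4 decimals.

Form the Lagrangian:
  L(x, lambda) = (1/2) x^T Q x + c^T x + lambda^T (A x - b)
Stationarity (grad_x L = 0): Q x + c + A^T lambda = 0.
Primal feasibility: A x = b.

This gives the KKT block system:
  [ Q   A^T ] [ x     ]   [-c ]
  [ A    0  ] [ lambda ] = [ b ]

Solving the linear system:
  x*      = (-0.0246, 0.803, -0.1527)
  lambda* = (-2.1379)
  f(x*)   = 1.2315

x* = (-0.0246, 0.803, -0.1527), lambda* = (-2.1379)


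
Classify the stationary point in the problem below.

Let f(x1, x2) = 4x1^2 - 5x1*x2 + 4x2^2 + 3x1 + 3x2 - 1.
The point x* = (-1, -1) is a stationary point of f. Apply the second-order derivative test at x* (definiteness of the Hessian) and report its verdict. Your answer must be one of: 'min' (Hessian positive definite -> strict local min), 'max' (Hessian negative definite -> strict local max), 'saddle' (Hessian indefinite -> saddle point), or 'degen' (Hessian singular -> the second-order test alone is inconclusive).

Compute the Hessian H = grad^2 f:
  H = [[8, -5], [-5, 8]]
Verify stationarity: grad f(x*) = H x* + g = (0, 0).
Eigenvalues of H: 3, 13.
Both eigenvalues > 0, so H is positive definite -> x* is a strict local min.

min


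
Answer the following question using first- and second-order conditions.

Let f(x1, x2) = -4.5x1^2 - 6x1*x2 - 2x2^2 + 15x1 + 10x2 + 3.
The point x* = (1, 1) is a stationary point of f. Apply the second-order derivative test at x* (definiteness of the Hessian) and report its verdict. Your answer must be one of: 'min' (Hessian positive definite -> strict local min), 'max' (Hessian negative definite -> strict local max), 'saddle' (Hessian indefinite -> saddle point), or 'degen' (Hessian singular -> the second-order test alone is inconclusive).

Compute the Hessian H = grad^2 f:
  H = [[-9, -6], [-6, -4]]
Verify stationarity: grad f(x*) = H x* + g = (0, 0).
Eigenvalues of H: -13, 0.
H has a zero eigenvalue (singular; negative semidefinite but not definite), so H is neither positive definite, negative definite, nor indefinite. The second-order test alone is inconclusive -> degen.
(Indeed, f is constant along the null direction of H through x*, so x* is not a strict local extremum.)

degen


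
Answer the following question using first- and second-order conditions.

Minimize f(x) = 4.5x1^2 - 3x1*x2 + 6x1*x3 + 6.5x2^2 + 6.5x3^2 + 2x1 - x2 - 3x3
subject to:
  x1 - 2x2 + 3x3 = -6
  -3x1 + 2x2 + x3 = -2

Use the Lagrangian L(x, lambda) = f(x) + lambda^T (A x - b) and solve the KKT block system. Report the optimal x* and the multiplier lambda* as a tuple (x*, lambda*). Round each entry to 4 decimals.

Form the Lagrangian:
  L(x, lambda) = (1/2) x^T Q x + c^T x + lambda^T (A x - b)
Stationarity (grad_x L = 0): Q x + c + A^T lambda = 0.
Primal feasibility: A x = b.

This gives the KKT block system:
  [ Q   A^T ] [ x     ]   [-c ]
  [ A    0  ] [ lambda ] = [ b ]

Solving the linear system:
  x*      = (0.829, 1.0362, -1.5855)
  lambda* = (5.9074, 0.9155)
  f(x*)   = 21.327

x* = (0.829, 1.0362, -1.5855), lambda* = (5.9074, 0.9155)


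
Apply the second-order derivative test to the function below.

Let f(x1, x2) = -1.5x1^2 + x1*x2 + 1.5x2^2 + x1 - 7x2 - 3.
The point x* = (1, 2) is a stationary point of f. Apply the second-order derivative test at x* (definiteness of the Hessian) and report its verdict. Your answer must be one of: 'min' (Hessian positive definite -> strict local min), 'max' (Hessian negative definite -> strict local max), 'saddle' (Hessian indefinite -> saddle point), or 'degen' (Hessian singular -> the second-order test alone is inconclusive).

Compute the Hessian H = grad^2 f:
  H = [[-3, 1], [1, 3]]
Verify stationarity: grad f(x*) = H x* + g = (0, 0).
Eigenvalues of H: -3.1623, 3.1623.
Eigenvalues have mixed signs, so H is indefinite -> x* is a saddle point.

saddle
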